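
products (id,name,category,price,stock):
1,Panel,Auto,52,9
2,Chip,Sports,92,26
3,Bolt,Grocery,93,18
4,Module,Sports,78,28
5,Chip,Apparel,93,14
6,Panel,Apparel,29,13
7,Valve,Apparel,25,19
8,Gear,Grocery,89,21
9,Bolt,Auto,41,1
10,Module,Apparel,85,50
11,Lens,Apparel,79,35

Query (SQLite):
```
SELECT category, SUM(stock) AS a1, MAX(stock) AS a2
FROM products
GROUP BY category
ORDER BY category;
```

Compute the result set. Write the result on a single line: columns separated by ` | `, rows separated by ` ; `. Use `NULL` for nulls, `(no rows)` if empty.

Apparel | 131 | 50 ; Auto | 10 | 9 ; Grocery | 39 | 21 ; Sports | 54 | 28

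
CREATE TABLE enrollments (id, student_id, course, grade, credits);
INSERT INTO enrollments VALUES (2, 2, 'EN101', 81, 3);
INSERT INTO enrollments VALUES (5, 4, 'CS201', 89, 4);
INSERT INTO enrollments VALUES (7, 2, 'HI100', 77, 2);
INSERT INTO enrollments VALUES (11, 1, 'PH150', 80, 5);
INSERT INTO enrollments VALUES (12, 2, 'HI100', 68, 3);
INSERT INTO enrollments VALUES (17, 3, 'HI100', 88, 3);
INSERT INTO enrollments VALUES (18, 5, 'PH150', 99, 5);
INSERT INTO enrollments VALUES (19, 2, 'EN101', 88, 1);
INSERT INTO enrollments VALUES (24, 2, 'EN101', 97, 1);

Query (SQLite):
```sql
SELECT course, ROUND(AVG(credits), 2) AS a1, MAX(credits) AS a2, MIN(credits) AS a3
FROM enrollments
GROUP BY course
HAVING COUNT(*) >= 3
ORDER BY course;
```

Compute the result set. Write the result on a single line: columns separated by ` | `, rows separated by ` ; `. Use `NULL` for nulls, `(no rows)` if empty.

EN101 | 1.67 | 3 | 1 ; HI100 | 2.67 | 3 | 2

Group enrollments by course.
Per group compute: ROUND(AVG(credits), 2), MAX(credits), MIN(credits).
HAVING: drop groups with fewer than 3 rows.
  CS201: ids {5} → ROUND(AVG(credits), 2)=4, MAX(credits)=4, MIN(credits)=4
  EN101: ids {2, 19, 24} → ROUND(AVG(credits), 2)=1.67, MAX(credits)=3, MIN(credits)=1
  HI100: ids {7, 12, 17} → ROUND(AVG(credits), 2)=2.67, MAX(credits)=3, MIN(credits)=2
  PH150: ids {11, 18} → ROUND(AVG(credits), 2)=5, MAX(credits)=5, MIN(credits)=5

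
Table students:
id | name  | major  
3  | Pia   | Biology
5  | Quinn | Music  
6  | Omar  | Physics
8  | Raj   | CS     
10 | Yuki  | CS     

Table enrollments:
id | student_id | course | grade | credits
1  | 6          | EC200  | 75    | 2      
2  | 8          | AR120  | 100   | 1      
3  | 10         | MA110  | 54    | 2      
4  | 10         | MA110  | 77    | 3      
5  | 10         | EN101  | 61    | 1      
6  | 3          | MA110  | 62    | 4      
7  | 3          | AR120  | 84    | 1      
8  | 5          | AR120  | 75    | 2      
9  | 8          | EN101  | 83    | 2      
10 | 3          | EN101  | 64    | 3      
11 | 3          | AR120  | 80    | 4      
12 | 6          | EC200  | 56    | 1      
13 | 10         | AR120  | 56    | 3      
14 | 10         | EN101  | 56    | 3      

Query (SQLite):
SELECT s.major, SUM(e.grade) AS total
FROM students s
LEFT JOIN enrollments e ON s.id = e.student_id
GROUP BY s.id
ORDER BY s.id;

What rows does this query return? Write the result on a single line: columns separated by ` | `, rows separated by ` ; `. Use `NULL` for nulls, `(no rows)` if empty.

Biology | 290 ; Music | 75 ; Physics | 131 ; CS | 183 ; CS | 304

LEFT JOIN keeps every students row; unmatched ones get NULL for enrollments columns.
Group by students.id and compute SUM(e.grade). SUM over an all-NULL group is NULL.
  3: ids {6, 7, 10, 11} → SUM(e.grade)=290
  5: ids {8} → SUM(e.grade)=75
  6: ids {1, 12} → SUM(e.grade)=131
  8: ids {2, 9} → SUM(e.grade)=183
  10: ids {3, 4, 5, 13, 14} → SUM(e.grade)=304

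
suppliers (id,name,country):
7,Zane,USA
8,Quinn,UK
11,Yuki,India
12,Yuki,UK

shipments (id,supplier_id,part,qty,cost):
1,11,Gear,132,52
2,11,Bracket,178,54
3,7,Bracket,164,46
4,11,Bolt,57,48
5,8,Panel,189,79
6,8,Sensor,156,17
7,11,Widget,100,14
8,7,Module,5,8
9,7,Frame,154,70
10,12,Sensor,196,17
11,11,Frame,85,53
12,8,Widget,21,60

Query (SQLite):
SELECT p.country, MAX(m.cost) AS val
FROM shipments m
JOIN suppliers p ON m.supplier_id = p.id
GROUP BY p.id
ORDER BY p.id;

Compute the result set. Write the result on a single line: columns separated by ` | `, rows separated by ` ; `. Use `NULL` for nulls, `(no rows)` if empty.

USA | 70 ; UK | 79 ; India | 54 ; UK | 17

Join each shipments row to its suppliers via supplier_id.
Group joined rows by suppliers.id; compute MAX(m.cost) per group.
  7: ids {3, 8, 9} → MAX(m.cost)=70
  8: ids {5, 6, 12} → MAX(m.cost)=79
  11: ids {1, 2, 4, 7, 11} → MAX(m.cost)=54
  12: ids {10} → MAX(m.cost)=17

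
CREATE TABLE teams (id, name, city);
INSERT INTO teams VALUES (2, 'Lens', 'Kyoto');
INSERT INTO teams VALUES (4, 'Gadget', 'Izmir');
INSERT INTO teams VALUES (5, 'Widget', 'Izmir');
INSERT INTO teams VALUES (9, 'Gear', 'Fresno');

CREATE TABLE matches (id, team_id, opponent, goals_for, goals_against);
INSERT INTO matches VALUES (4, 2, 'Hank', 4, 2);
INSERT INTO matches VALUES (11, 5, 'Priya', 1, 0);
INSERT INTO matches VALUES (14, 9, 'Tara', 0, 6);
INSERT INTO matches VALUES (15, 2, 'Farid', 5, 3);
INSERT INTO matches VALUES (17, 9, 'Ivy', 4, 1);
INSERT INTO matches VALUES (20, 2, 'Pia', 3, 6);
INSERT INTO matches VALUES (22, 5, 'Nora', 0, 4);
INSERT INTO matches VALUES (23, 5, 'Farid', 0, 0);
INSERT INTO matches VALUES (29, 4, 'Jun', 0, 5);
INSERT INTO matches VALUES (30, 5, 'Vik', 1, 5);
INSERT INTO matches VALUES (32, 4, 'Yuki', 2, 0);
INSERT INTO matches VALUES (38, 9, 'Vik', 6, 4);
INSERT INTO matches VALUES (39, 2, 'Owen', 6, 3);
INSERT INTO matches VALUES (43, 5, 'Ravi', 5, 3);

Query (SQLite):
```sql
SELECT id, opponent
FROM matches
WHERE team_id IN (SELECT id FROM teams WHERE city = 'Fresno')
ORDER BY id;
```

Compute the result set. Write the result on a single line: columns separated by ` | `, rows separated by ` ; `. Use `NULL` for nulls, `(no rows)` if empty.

Inner query: teams.id where city = 'Fresno'.
Outer: keep matches rows whose team_id is in that set.
Inner query → {9}

14 | Tara ; 17 | Ivy ; 38 | Vik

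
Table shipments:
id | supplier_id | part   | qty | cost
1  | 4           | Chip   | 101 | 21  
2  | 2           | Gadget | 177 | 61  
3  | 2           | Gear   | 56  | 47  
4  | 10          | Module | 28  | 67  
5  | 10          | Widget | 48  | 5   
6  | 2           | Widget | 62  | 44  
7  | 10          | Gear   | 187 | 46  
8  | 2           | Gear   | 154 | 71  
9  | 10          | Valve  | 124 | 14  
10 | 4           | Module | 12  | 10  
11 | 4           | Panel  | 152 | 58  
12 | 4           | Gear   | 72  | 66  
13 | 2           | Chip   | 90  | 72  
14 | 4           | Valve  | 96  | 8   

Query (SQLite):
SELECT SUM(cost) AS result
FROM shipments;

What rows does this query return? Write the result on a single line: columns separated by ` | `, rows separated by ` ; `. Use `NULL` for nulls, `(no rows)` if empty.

All cost values: [21, 61, 47, 67, 5, 44, 46, 71, 14, 10, 58, 66, 72, 8].
SUM of non-NULL values = 590.

590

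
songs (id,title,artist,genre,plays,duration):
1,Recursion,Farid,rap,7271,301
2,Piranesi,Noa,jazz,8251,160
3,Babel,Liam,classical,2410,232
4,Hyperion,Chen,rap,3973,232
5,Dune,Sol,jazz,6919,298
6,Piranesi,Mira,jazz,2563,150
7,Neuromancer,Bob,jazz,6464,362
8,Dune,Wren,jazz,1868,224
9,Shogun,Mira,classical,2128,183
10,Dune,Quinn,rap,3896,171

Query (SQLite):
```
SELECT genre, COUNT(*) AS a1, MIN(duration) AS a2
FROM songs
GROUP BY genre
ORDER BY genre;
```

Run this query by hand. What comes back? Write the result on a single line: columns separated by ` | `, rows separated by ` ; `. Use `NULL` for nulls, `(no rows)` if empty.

classical | 2 | 183 ; jazz | 5 | 150 ; rap | 3 | 171

Group songs by genre.
Per group compute: COUNT(*), MIN(duration).
  classical: ids {3, 9} → COUNT(*)=2, MIN(duration)=183
  jazz: ids {2, 5, 6, 7, 8} → COUNT(*)=5, MIN(duration)=150
  rap: ids {1, 4, 10} → COUNT(*)=3, MIN(duration)=171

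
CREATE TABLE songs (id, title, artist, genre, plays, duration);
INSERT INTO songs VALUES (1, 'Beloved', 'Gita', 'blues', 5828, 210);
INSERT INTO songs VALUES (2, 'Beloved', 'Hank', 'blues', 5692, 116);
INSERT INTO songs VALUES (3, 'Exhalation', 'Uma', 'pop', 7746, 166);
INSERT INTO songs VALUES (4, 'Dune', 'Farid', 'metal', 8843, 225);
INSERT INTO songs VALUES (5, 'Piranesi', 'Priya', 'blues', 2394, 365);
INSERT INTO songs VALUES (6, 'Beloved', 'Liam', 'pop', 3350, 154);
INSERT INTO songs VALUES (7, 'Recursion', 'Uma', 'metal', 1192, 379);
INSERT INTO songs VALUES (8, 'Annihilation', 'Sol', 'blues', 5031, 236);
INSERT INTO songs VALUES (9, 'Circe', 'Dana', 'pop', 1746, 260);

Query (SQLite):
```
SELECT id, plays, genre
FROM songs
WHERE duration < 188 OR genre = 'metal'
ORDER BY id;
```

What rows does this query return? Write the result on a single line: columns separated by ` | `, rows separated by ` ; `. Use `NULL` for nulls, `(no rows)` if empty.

duration < 188: ids {2, 3, 6}
genre = 'metal': ids {4, 7}
Combine with OR.

2 | 5692 | blues ; 3 | 7746 | pop ; 4 | 8843 | metal ; 6 | 3350 | pop ; 7 | 1192 | metal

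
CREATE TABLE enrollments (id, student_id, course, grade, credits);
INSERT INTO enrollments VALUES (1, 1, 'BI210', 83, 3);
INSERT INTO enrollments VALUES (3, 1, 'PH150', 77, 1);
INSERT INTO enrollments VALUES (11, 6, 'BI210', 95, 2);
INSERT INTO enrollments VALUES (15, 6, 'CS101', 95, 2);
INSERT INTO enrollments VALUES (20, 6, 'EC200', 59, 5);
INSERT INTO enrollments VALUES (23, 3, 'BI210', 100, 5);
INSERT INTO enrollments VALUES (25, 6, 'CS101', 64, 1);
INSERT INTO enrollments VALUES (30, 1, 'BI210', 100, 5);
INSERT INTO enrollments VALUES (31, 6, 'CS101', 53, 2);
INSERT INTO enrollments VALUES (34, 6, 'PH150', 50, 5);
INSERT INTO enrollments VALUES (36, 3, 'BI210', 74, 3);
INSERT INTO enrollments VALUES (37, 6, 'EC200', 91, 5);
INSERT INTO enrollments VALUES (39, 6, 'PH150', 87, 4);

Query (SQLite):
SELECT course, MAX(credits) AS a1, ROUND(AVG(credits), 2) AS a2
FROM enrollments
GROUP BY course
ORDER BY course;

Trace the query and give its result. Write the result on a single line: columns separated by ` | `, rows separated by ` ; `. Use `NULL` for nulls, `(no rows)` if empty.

BI210 | 5 | 3.6 ; CS101 | 2 | 1.67 ; EC200 | 5 | 5 ; PH150 | 5 | 3.33

Group enrollments by course.
Per group compute: MAX(credits), ROUND(AVG(credits), 2).
  BI210: ids {1, 11, 23, 30, 36} → MAX(credits)=5, ROUND(AVG(credits), 2)=3.6
  CS101: ids {15, 25, 31} → MAX(credits)=2, ROUND(AVG(credits), 2)=1.67
  EC200: ids {20, 37} → MAX(credits)=5, ROUND(AVG(credits), 2)=5
  PH150: ids {3, 34, 39} → MAX(credits)=5, ROUND(AVG(credits), 2)=3.33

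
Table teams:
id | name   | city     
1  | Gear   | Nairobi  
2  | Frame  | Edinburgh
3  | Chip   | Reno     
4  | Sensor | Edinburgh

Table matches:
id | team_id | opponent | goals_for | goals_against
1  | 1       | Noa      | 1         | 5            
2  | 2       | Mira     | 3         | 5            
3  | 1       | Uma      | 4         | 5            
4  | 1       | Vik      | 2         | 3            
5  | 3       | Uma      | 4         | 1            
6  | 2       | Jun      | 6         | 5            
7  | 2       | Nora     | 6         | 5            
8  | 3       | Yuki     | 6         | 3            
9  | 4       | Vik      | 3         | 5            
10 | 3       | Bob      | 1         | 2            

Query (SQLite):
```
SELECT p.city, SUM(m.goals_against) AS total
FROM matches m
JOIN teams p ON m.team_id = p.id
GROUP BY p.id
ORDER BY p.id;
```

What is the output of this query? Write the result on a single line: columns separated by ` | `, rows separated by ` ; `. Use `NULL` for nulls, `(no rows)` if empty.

Join each matches row to its teams via team_id.
Group joined rows by teams.id; compute SUM(m.goals_against) per group.
  1: ids {1, 3, 4} → SUM(m.goals_against)=13
  2: ids {2, 6, 7} → SUM(m.goals_against)=15
  3: ids {5, 8, 10} → SUM(m.goals_against)=6
  4: ids {9} → SUM(m.goals_against)=5

Nairobi | 13 ; Edinburgh | 15 ; Reno | 6 ; Edinburgh | 5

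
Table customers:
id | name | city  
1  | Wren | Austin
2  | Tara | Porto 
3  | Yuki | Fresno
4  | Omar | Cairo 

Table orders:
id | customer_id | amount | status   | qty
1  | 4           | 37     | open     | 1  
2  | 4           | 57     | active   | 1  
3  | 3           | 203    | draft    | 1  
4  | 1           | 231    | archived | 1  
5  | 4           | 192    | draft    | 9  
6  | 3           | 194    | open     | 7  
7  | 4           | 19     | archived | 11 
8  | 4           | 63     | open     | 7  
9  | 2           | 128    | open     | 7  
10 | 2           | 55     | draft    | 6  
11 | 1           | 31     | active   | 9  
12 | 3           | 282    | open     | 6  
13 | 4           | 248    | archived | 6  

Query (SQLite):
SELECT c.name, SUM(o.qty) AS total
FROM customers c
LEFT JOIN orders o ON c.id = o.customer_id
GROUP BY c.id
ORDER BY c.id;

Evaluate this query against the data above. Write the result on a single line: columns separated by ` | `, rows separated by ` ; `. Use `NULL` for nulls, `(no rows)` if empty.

Wren | 10 ; Tara | 13 ; Yuki | 14 ; Omar | 35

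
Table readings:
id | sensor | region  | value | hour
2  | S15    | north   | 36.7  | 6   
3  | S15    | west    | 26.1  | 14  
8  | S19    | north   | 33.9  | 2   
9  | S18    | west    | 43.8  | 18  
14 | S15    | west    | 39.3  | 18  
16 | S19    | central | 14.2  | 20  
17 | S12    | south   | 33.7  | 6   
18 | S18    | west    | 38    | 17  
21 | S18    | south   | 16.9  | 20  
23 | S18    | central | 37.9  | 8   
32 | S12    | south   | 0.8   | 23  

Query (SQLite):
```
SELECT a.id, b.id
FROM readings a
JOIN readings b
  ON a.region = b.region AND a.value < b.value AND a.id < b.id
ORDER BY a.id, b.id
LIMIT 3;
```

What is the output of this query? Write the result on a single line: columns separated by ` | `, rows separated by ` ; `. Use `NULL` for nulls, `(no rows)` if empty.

Pairs (a,b) with same region, a.value < b.value, a.id < b.id.
region groups: central:{16,23} north:{2,8} south:{17,21,32} west:{3,9,14,18}
Ordered by (a.id, b.id); first 3.

3 | 9 ; 3 | 14 ; 3 | 18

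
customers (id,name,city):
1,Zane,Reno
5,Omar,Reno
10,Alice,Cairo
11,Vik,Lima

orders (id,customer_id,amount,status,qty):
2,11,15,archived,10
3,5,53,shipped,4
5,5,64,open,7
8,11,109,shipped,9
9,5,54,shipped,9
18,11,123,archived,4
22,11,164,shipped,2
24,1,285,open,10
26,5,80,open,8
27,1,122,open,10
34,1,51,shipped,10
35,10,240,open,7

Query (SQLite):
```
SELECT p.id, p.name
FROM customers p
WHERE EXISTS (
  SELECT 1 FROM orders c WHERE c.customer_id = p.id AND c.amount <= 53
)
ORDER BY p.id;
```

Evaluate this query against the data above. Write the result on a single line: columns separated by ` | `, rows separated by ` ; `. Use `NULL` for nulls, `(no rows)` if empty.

1 | Zane ; 5 | Omar ; 11 | Vik

For each customers row, check whether any orders with matching customer_id has amount <= 53.
Keep rows where that is true.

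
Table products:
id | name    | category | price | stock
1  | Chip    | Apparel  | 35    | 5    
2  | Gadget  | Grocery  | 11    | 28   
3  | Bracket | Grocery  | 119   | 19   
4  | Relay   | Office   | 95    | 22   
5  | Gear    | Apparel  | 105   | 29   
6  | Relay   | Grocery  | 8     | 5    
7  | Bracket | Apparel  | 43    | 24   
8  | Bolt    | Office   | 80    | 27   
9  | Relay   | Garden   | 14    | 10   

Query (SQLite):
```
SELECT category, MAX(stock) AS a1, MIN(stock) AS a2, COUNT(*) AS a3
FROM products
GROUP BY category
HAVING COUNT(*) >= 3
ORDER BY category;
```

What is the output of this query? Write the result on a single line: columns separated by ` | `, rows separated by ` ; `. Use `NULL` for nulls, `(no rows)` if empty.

Group products by category.
Per group compute: MAX(stock), MIN(stock), COUNT(*).
HAVING: drop groups with fewer than 3 rows.
  Apparel: ids {1, 5, 7} → MAX(stock)=29, MIN(stock)=5, COUNT(*)=3
  Garden: ids {9} → MAX(stock)=10, MIN(stock)=10, COUNT(*)=1
  Grocery: ids {2, 3, 6} → MAX(stock)=28, MIN(stock)=5, COUNT(*)=3
  Office: ids {4, 8} → MAX(stock)=27, MIN(stock)=22, COUNT(*)=2

Apparel | 29 | 5 | 3 ; Grocery | 28 | 5 | 3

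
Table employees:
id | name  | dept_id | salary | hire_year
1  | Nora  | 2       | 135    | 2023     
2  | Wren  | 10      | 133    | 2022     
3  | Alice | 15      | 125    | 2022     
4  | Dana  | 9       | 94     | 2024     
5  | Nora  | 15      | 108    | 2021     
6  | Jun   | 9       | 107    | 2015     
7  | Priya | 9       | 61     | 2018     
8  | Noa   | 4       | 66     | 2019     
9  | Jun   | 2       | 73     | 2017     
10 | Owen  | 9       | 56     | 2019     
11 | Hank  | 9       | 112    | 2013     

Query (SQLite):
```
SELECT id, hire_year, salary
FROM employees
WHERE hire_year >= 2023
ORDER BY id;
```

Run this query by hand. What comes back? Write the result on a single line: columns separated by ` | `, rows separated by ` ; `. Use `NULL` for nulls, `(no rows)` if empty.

1 | 2023 | 135 ; 4 | 2024 | 94

hire_year >= 2023: ids {1, 4}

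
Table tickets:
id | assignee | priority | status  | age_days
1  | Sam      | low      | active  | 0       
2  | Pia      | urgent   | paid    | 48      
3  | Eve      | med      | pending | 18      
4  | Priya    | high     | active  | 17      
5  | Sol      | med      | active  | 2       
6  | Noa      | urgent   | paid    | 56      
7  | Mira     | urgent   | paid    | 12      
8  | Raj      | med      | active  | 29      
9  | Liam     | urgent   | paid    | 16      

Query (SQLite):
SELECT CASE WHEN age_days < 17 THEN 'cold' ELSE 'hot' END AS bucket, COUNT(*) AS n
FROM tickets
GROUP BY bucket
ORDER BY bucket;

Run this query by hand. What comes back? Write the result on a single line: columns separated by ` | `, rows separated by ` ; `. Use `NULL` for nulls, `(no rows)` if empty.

cold | 4 ; hot | 5

Bucket rows by age_days < 17 → 'cold' else 'hot'; count each bucket.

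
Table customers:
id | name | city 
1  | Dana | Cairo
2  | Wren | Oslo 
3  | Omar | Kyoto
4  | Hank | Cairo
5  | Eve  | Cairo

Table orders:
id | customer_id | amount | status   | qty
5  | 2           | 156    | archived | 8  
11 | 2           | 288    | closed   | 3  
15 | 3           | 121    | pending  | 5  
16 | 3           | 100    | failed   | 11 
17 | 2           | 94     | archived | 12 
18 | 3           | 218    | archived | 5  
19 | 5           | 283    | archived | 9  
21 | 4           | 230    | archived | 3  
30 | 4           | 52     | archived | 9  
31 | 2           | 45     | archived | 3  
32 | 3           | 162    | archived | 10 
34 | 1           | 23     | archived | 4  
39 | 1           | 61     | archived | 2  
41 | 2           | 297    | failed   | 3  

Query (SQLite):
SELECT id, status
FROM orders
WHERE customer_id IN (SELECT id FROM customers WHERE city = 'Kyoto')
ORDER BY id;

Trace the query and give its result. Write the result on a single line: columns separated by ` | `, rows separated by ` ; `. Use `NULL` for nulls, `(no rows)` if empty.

Inner query: customers.id where city = 'Kyoto'.
Outer: keep orders rows whose customer_id is in that set.
Inner query → {3}

15 | pending ; 16 | failed ; 18 | archived ; 32 | archived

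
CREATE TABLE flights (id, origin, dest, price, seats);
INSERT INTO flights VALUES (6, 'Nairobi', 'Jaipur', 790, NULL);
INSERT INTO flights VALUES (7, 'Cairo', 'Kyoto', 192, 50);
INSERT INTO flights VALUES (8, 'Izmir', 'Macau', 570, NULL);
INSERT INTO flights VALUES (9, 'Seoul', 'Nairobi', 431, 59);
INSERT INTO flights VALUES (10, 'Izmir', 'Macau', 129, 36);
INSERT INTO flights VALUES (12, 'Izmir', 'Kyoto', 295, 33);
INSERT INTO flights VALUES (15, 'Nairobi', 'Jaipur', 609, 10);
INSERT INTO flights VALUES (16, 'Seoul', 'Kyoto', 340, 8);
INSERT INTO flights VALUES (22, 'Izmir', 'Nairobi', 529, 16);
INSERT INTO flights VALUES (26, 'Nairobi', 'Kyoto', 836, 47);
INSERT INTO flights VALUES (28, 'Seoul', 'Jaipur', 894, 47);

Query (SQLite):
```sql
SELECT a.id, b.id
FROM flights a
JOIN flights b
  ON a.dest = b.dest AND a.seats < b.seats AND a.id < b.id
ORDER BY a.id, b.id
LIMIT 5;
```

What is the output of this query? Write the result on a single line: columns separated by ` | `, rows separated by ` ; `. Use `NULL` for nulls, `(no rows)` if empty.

12 | 26 ; 15 | 28 ; 16 | 26

Pairs (a,b) with same dest, a.seats < b.seats, a.id < b.id.
dest groups: Jaipur:{6,15,28} Kyoto:{7,12,16,26} Macau:{8,10} Nairobi:{9,22}
Ordered by (a.id, b.id); first 5.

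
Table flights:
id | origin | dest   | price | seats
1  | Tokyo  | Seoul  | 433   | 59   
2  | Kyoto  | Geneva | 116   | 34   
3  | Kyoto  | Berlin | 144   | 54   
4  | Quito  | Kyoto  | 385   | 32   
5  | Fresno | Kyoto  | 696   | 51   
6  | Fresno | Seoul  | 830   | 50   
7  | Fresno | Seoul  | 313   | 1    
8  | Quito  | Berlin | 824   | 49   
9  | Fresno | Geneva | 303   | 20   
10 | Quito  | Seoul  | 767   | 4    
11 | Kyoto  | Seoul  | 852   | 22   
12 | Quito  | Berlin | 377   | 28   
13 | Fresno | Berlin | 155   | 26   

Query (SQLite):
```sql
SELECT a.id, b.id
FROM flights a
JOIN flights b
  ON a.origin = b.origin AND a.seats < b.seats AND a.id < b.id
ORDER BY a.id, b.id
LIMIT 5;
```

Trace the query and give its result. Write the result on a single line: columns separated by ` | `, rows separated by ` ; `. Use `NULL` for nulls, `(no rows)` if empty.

Pairs (a,b) with same origin, a.seats < b.seats, a.id < b.id.
origin groups: Fresno:{5,6,7,9,13} Kyoto:{2,3,11} Quito:{4,8,10,12} Tokyo:{1}
Ordered by (a.id, b.id); first 5.

2 | 3 ; 4 | 8 ; 7 | 9 ; 7 | 13 ; 9 | 13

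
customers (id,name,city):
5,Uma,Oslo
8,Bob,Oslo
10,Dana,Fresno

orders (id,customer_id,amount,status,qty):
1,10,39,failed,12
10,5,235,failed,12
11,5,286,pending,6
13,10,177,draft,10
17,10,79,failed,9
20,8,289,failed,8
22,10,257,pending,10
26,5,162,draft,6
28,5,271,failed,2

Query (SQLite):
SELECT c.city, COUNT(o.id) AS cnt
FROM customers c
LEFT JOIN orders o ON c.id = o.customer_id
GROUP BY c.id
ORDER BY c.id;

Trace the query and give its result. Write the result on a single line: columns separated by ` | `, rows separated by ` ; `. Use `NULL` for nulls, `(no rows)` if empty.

LEFT JOIN keeps every customers row; unmatched ones get NULL for orders columns.
Group by customers.id and compute COUNT(o.id). COUNT(col) of an all-NULL group is 0.
  5: ids {10, 11, 26, 28} → COUNT(o.id)=4
  8: ids {20} → COUNT(o.id)=1
  10: ids {1, 13, 17, 22} → COUNT(o.id)=4

Oslo | 4 ; Oslo | 1 ; Fresno | 4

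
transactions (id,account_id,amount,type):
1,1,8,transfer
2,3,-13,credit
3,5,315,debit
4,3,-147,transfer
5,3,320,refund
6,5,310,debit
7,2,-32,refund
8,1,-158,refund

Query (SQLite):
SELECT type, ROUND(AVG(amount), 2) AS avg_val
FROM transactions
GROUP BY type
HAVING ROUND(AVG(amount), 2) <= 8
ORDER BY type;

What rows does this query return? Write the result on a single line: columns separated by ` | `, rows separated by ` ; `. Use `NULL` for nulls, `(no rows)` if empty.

credit | -13 ; transfer | -69.5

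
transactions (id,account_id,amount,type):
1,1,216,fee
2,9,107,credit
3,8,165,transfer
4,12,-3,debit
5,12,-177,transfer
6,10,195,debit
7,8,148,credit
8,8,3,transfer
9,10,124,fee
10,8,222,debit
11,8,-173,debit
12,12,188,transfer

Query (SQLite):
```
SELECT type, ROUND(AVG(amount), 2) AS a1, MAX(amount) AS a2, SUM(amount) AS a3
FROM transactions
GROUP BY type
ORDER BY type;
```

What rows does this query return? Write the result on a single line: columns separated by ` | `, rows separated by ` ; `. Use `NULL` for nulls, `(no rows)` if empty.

Group transactions by type.
Per group compute: ROUND(AVG(amount), 2), MAX(amount), SUM(amount).
  credit: ids {2, 7} → ROUND(AVG(amount), 2)=127.5, MAX(amount)=148, SUM(amount)=255
  debit: ids {4, 6, 10, 11} → ROUND(AVG(amount), 2)=60.25, MAX(amount)=222, SUM(amount)=241
  fee: ids {1, 9} → ROUND(AVG(amount), 2)=170, MAX(amount)=216, SUM(amount)=340
  transfer: ids {3, 5, 8, 12} → ROUND(AVG(amount), 2)=44.75, MAX(amount)=188, SUM(amount)=179

credit | 127.5 | 148 | 255 ; debit | 60.25 | 222 | 241 ; fee | 170 | 216 | 340 ; transfer | 44.75 | 188 | 179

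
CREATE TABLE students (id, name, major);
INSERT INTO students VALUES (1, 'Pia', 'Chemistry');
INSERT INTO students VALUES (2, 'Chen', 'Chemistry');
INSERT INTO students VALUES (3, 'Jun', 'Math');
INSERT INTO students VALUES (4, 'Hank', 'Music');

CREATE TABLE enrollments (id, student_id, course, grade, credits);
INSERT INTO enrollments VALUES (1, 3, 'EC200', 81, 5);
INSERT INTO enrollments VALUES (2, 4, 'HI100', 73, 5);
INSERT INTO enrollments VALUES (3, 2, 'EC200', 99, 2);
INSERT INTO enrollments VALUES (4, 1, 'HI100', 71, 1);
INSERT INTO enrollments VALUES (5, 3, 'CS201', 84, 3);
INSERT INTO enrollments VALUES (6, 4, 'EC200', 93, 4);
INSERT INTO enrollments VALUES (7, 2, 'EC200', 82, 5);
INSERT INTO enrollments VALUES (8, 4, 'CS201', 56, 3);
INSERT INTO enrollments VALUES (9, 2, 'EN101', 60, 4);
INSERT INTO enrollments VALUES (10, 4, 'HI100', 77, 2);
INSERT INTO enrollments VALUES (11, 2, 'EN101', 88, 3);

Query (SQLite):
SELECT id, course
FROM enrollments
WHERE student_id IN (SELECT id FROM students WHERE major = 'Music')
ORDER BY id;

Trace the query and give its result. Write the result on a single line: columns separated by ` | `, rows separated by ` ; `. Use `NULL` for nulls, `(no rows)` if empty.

Inner query: students.id where major = 'Music'.
Outer: keep enrollments rows whose student_id is in that set.
Inner query → {4}

2 | HI100 ; 6 | EC200 ; 8 | CS201 ; 10 | HI100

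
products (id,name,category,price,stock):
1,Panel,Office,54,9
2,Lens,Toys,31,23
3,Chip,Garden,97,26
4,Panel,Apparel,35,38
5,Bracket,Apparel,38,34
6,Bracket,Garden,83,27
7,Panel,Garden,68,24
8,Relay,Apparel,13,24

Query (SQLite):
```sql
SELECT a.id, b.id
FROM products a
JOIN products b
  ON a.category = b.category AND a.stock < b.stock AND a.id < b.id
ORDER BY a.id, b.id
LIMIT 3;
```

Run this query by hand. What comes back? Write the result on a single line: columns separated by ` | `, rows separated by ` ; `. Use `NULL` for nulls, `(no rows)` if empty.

3 | 6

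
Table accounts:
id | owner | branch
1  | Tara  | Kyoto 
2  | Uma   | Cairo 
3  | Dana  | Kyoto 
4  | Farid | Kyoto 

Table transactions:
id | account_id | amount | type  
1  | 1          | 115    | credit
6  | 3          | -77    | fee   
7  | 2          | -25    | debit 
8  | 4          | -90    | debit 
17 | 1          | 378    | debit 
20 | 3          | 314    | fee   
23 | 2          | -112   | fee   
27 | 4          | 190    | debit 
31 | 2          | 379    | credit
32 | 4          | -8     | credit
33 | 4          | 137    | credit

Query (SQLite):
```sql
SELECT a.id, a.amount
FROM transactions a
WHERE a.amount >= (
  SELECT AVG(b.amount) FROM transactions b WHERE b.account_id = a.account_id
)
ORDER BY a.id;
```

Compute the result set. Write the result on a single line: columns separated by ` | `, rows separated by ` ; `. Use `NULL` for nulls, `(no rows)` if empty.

17 | 378 ; 20 | 314 ; 27 | 190 ; 31 | 379 ; 33 | 137

For each transactions row a, compute AVG(amount) over rows sharing a.account_id.
Keep row a if a.amount >= that per-group AVG.
  account_id=1: AVG(amount) = 246.5
  account_id=2: AVG(amount) = 80.666667
  account_id=3: AVG(amount) = 118.5
  account_id=4: AVG(amount) = 57.25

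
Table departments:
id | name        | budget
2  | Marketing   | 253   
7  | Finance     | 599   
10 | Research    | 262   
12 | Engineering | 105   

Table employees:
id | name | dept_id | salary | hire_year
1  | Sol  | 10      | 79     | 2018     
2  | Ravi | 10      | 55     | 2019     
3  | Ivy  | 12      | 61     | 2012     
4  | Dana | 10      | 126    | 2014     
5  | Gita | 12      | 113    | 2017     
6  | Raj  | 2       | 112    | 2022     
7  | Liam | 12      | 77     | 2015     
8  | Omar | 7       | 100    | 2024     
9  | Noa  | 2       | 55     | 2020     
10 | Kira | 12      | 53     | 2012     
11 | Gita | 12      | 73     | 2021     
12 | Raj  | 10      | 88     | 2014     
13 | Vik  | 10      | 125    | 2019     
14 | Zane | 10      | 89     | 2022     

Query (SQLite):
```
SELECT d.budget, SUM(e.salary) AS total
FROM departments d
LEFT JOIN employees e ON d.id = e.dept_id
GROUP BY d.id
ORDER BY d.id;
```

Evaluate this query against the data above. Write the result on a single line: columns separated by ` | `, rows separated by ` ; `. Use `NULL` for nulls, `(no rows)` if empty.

253 | 167 ; 599 | 100 ; 262 | 562 ; 105 | 377

LEFT JOIN keeps every departments row; unmatched ones get NULL for employees columns.
Group by departments.id and compute SUM(e.salary). SUM over an all-NULL group is NULL.
  2: ids {6, 9} → SUM(e.salary)=167
  7: ids {8} → SUM(e.salary)=100
  10: ids {1, 2, 4, 12, 13, 14} → SUM(e.salary)=562
  12: ids {3, 5, 7, 10, 11} → SUM(e.salary)=377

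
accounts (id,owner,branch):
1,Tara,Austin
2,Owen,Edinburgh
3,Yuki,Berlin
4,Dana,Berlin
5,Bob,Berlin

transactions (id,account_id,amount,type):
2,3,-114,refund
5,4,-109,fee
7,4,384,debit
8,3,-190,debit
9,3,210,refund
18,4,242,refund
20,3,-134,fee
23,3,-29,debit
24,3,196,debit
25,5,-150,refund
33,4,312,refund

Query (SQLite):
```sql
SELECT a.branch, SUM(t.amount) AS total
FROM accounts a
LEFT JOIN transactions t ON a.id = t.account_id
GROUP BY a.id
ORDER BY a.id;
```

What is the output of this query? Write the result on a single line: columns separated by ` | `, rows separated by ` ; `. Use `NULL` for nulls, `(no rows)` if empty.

Austin | NULL ; Edinburgh | NULL ; Berlin | -61 ; Berlin | 829 ; Berlin | -150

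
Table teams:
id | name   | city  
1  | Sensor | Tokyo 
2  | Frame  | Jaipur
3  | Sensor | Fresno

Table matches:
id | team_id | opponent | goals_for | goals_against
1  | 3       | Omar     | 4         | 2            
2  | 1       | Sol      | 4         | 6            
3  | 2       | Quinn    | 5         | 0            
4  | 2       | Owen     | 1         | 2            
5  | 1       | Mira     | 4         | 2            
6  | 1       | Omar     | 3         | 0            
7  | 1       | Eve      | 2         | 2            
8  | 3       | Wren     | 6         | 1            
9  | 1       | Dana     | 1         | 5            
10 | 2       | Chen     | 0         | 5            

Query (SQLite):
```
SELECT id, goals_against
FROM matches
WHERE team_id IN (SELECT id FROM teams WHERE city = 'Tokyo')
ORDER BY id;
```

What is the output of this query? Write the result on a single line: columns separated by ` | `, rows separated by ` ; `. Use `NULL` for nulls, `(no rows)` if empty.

Inner query: teams.id where city = 'Tokyo'.
Outer: keep matches rows whose team_id is in that set.
Inner query → {1}

2 | 6 ; 5 | 2 ; 6 | 0 ; 7 | 2 ; 9 | 5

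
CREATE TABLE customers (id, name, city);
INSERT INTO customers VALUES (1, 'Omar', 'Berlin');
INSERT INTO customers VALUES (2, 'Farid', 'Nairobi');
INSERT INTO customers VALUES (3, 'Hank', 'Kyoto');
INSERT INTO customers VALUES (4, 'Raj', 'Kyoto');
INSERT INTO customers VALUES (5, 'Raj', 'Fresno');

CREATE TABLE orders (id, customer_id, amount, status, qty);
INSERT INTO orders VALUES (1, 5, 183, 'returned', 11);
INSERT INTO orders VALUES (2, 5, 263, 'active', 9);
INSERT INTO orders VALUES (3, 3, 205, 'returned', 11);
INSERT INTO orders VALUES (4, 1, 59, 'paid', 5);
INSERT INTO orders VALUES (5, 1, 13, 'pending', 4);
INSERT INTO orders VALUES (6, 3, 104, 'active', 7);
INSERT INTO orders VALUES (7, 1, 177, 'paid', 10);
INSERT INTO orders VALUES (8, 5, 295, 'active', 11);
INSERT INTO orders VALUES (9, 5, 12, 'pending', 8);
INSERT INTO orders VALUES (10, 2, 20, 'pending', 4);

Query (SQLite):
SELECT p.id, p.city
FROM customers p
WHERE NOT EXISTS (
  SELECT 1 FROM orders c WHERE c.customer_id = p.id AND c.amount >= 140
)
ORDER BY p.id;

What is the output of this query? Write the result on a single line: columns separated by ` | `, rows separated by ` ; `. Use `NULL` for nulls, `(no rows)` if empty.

For each customers row, check whether any orders with matching customer_id has amount >= 140.
Keep rows where that is false.

2 | Nairobi ; 4 | Kyoto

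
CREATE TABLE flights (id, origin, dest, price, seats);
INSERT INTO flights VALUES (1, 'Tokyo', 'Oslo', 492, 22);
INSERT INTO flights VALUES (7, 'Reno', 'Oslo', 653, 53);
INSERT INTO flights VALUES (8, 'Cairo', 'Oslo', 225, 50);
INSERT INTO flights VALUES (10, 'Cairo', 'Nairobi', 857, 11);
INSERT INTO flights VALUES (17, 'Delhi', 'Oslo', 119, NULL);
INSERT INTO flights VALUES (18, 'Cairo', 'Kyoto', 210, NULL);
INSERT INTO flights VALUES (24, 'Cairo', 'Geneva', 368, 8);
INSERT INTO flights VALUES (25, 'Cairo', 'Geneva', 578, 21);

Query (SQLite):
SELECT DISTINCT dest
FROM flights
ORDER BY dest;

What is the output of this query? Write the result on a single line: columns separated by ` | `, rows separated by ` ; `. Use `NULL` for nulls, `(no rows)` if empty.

Geneva ; Kyoto ; Nairobi ; Oslo

Collect distinct dest values from flights.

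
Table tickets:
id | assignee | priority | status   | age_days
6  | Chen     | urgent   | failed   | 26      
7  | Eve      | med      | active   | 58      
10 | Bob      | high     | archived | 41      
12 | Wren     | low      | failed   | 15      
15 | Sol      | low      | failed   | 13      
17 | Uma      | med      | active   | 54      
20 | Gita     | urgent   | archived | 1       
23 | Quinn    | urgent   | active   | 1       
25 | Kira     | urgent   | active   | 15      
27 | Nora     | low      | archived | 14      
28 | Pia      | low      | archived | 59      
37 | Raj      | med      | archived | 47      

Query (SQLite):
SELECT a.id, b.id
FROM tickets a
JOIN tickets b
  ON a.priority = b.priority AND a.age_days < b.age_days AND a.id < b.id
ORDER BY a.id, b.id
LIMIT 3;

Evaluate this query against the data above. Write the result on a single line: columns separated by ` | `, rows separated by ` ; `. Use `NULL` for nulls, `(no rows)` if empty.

Pairs (a,b) with same priority, a.age_days < b.age_days, a.id < b.id.
priority groups: high:{10} low:{12,15,27,28} med:{7,17,37} urgent:{6,20,23,25}
Ordered by (a.id, b.id); first 3.

12 | 28 ; 15 | 27 ; 15 | 28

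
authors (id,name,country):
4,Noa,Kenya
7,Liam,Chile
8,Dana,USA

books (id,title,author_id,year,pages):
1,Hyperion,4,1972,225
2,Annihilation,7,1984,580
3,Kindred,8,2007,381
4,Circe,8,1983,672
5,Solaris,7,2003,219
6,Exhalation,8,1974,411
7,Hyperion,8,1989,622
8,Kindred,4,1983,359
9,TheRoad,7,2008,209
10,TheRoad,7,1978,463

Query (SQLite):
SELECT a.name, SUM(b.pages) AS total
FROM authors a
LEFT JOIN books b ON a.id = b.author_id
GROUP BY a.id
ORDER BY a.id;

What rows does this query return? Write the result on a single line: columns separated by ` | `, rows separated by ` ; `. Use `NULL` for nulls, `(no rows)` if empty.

Noa | 584 ; Liam | 1471 ; Dana | 2086

LEFT JOIN keeps every authors row; unmatched ones get NULL for books columns.
Group by authors.id and compute SUM(b.pages). SUM over an all-NULL group is NULL.
  4: ids {1, 8} → SUM(b.pages)=584
  7: ids {2, 5, 9, 10} → SUM(b.pages)=1471
  8: ids {3, 4, 6, 7} → SUM(b.pages)=2086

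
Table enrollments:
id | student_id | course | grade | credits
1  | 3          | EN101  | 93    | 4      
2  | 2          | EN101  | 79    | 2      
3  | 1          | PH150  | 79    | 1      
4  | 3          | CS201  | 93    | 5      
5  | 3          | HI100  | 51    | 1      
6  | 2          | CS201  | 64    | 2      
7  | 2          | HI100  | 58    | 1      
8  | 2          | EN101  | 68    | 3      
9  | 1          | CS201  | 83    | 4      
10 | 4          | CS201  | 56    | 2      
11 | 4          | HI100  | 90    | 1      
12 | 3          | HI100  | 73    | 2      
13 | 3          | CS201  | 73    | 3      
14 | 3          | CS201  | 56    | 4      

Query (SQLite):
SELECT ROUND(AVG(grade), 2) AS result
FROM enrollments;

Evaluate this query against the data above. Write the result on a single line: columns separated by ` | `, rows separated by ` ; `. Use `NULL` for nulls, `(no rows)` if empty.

All grade values: [93, 79, 79, 93, 51, 64, 58, 68, 83, 56, 90, 73, 73, 56].
AVG = 1016 / 14 (rounded to 2 dp).

72.57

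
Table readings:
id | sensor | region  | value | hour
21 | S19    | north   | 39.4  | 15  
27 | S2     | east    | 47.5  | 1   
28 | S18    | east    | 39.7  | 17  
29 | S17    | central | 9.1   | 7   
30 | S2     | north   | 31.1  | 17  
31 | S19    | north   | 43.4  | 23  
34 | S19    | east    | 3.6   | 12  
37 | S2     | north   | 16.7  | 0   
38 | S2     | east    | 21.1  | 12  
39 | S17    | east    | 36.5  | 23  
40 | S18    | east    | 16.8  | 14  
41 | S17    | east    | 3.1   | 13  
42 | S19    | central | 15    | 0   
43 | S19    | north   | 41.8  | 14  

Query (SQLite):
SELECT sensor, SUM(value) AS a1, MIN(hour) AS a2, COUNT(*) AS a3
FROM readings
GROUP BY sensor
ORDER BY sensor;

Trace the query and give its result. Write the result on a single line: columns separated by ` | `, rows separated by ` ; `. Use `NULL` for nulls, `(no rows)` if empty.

S17 | 48.7 | 7 | 3 ; S18 | 56.5 | 14 | 2 ; S19 | 143.2 | 0 | 5 ; S2 | 116.4 | 0 | 4

Group readings by sensor.
Per group compute: SUM(value), MIN(hour), COUNT(*).
  S17: ids {29, 39, 41} → SUM(value)=48.7, MIN(hour)=7, COUNT(*)=3
  S18: ids {28, 40} → SUM(value)=56.5, MIN(hour)=14, COUNT(*)=2
  S19: ids {21, 31, 34, 42, 43} → SUM(value)=143.2, MIN(hour)=0, COUNT(*)=5
  S2: ids {27, 30, 37, 38} → SUM(value)=116.4, MIN(hour)=0, COUNT(*)=4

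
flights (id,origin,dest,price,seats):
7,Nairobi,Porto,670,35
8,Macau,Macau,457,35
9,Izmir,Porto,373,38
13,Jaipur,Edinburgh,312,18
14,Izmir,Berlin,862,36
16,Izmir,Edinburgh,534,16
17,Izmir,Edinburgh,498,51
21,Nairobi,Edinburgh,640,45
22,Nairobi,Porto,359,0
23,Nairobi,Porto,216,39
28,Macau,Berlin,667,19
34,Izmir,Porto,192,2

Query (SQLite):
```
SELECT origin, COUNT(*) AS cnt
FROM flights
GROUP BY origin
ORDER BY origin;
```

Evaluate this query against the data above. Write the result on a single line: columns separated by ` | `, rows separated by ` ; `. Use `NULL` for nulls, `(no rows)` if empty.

Partition flights by origin; compute COUNT(*) within each group.
  Izmir: ids {9, 14, 16, 17, 34} → COUNT(*)=5
  Jaipur: ids {13} → COUNT(*)=1
  Macau: ids {8, 28} → COUNT(*)=2
  Nairobi: ids {7, 21, 22, 23} → COUNT(*)=4

Izmir | 5 ; Jaipur | 1 ; Macau | 2 ; Nairobi | 4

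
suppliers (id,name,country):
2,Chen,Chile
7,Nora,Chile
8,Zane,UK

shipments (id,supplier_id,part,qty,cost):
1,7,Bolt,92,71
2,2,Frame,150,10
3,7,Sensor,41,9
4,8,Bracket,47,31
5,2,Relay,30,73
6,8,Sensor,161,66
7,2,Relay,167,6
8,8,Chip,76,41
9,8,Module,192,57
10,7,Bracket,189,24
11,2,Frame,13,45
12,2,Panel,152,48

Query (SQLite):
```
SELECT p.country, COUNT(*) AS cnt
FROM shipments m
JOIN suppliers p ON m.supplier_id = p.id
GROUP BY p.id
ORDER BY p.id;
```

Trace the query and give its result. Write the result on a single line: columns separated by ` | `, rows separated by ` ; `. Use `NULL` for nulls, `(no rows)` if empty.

Chile | 5 ; Chile | 3 ; UK | 4

Join each shipments row to its suppliers via supplier_id.
Group joined rows by suppliers.id; compute COUNT(*) per group.
  2: ids {2, 5, 7, 11, 12} → COUNT(*)=5
  7: ids {1, 3, 10} → COUNT(*)=3
  8: ids {4, 6, 8, 9} → COUNT(*)=4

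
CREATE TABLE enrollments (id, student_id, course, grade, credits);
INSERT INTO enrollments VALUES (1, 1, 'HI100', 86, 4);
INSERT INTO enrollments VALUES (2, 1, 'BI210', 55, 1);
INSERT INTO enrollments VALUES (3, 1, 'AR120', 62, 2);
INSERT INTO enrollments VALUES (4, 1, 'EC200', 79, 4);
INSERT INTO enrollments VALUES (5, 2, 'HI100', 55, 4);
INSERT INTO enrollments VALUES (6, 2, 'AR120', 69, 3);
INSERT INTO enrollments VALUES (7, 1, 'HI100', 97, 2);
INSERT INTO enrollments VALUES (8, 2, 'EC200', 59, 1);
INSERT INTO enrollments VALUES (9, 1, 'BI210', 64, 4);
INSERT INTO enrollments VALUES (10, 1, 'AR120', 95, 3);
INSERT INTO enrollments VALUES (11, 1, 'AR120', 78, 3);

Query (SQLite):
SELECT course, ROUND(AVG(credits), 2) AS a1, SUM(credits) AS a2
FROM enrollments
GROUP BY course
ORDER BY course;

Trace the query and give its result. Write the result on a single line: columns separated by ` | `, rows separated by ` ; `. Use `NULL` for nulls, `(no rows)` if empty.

Group enrollments by course.
Per group compute: ROUND(AVG(credits), 2), SUM(credits).
  AR120: ids {3, 6, 10, 11} → ROUND(AVG(credits), 2)=2.75, SUM(credits)=11
  BI210: ids {2, 9} → ROUND(AVG(credits), 2)=2.5, SUM(credits)=5
  EC200: ids {4, 8} → ROUND(AVG(credits), 2)=2.5, SUM(credits)=5
  HI100: ids {1, 5, 7} → ROUND(AVG(credits), 2)=3.33, SUM(credits)=10

AR120 | 2.75 | 11 ; BI210 | 2.5 | 5 ; EC200 | 2.5 | 5 ; HI100 | 3.33 | 10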